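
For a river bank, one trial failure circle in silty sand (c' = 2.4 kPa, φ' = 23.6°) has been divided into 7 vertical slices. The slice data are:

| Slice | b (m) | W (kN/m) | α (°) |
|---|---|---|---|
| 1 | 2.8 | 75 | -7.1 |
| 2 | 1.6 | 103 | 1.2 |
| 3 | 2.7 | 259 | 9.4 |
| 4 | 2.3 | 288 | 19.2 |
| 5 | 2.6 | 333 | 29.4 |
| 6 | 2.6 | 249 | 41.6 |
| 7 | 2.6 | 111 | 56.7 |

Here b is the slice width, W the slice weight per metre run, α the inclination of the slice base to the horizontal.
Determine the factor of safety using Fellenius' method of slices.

Ordinary method of slices: FS = Σ[c'·Δl_i + (W_i cosα_i)·tanφ'] / Σ W_i sinα_i, with Δl_i = b_i / cosα_i.
Slice 1: Δl = 2.8/cos(-7.1°) = 2.822 m; N'_1 = 75·cos(-7.1°) = 74.4; c'Δl = 6.77; W sinα = -9.3
Slice 2: Δl = 1.6/cos1.2° = 1.600 m; N'_2 = 103·cos1.2° = 103.0; c'Δl = 3.84; W sinα = 2.2
Slice 3: Δl = 2.7/cos9.4° = 2.737 m; N'_3 = 259·cos9.4° = 255.5; c'Δl = 6.57; W sinα = 42.3
Slice 4: Δl = 2.3/cos19.2° = 2.435 m; N'_4 = 288·cos19.2° = 272.0; c'Δl = 5.85; W sinα = 94.7
Slice 5: Δl = 2.6/cos29.4° = 2.984 m; N'_5 = 333·cos29.4° = 290.1; c'Δl = 7.16; W sinα = 163.5
Slice 6: Δl = 2.6/cos41.6° = 3.477 m; N'_6 = 249·cos41.6° = 186.2; c'Δl = 8.34; W sinα = 165.3
Slice 7: Δl = 2.6/cos56.7° = 4.736 m; N'_7 = 111·cos56.7° = 60.9; c'Δl = 11.37; W sinα = 92.8
Σc'Δl = 49.9 kN/m; ΣN' = 1242.2 kN/m; ΣW sinα = 551.5 kN/m
Resisting = 49.9 + 1242.2·tan23.6° = 49.9 + 542.7 = 592.6 kN/m
FS = 592.6 / 551.5 = 1.075

FS = 1.07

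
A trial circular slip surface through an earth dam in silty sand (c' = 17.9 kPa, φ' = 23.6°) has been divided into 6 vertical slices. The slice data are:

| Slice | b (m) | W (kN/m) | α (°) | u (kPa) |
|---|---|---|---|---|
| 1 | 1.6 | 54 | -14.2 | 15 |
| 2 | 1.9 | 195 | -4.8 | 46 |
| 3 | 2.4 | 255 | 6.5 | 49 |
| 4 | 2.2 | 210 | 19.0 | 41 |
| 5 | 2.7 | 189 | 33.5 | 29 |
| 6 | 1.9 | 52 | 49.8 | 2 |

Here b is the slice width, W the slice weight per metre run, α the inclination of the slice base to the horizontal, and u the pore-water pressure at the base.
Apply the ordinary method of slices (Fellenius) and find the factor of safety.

FS = 2.18

Ordinary method of slices: FS = Σ[c'·Δl_i + (W_i cosα_i − u_i·Δl_i)·tanφ'] / Σ W_i sinα_i, with Δl_i = b_i / cosα_i.
Slice 1: Δl = 1.6/cos(-14.2°) = 1.650 m; N'_1 = 54·cos(-14.2°) − 15·1.650 = 27.6; c'Δl = 29.54; W sinα = -13.2
Slice 2: Δl = 1.9/cos(-4.8°) = 1.907 m; N'_2 = 195·cos(-4.8°) − 46·1.907 = 106.6; c'Δl = 34.13; W sinα = -16.3
Slice 3: Δl = 2.4/cos6.5° = 2.416 m; N'_3 = 255·cos6.5° − 49·2.416 = 135.0; c'Δl = 43.24; W sinα = 28.9
Slice 4: Δl = 2.2/cos19.0° = 2.327 m; N'_4 = 210·cos19.0° − 41·2.327 = 103.2; c'Δl = 41.65; W sinα = 68.4
Slice 5: Δl = 2.7/cos33.5° = 3.238 m; N'_5 = 189·cos33.5° − 29·3.238 = 63.7; c'Δl = 57.96; W sinα = 104.3
Slice 6: Δl = 1.9/cos49.8° = 2.944 m; N'_6 = 52·cos49.8° − 2·2.944 = 27.7; c'Δl = 52.69; W sinα = 39.7
Σc'Δl = 259.2 kN/m; ΣN' = 463.7 kN/m; ΣW sinα = 211.7 kN/m
Resisting = 259.2 + 463.7·tan23.6° = 259.2 + 202.6 = 461.8 kN/m
FS = 461.8 / 211.7 = 2.181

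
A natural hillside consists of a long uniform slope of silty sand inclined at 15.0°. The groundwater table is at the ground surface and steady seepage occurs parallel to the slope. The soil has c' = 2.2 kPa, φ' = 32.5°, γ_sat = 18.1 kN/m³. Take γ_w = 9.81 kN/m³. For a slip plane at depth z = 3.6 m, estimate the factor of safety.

With seepage parallel to the slope and the water table at the surface, the effective normal stress on the slip plane uses the buoyant unit weight γ' = γ_sat − γ_w while the driving shear stress uses γ_sat:
FS = [c' + γ' z cos²β tanφ'] / [γ_sat z sinβ cosβ]
γ' = 18.1 − 9.81 = 8.29 kN/m³
Numerator = 2.2 + 8.29·3.6·cos²15.0°·tan32.5° = 2.2 + 8.29·3.6·0.9330·0.6371 = 19.939 kPa
Denominator = 18.1·3.6·sin15.0°·cos15.0° = 18.1·3.6·0.2588·0.9659 = 16.290 kPa
FS = 19.939 / 16.290 = 1.224

FS = 1.22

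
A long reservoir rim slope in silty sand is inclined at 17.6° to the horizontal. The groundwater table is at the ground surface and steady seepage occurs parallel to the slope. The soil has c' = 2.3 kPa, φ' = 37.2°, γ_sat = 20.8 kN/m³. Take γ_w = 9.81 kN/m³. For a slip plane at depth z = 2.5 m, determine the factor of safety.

FS = 1.42

With seepage parallel to the slope and the water table at the surface, the effective normal stress on the slip plane uses the buoyant unit weight γ' = γ_sat − γ_w while the driving shear stress uses γ_sat:
FS = [c' + γ' z cos²β tanφ'] / [γ_sat z sinβ cosβ]
γ' = 20.8 − 9.81 = 10.99 kN/m³
Numerator = 2.3 + 10.99·2.5·cos²17.6°·tan37.2° = 2.3 + 10.99·2.5·0.9086·0.7590 = 21.248 kPa
Denominator = 20.8·2.5·sin17.6°·cos17.6° = 20.8·2.5·0.3024·0.9532 = 14.987 kPa
FS = 21.248 / 14.987 = 1.418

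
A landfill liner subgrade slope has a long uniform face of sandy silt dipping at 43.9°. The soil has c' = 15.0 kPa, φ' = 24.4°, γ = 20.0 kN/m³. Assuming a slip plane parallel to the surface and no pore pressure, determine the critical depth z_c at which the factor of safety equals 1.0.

Setting FS = 1.00 in FS = [c' + γz cos²β tanφ'] / [γz sinβ cosβ] and solving for z:
z = c' / [γ cosβ (FS·sinβ − cosβ·tanφ')]
  = 15.0 / [20.0·cos43.9°·(1.00·sin43.9° − cos43.9°·tan24.4°)]
  = 15.0 / [20.0·0.7206·(1.00·0.6934 − 0.7206·0.4536)]
  = 15.0 / 5.2823 = 2.840 m

z_c = 2.84 m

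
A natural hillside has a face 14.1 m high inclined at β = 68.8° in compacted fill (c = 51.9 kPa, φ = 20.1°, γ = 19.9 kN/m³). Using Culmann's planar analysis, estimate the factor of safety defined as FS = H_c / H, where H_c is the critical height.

H_c = (4c/γ) · sinβ cosφ / [1 − cos(β − φ)]
    = (4·51.9/19.9) · sin68.8°·cos20.1° / [1 − cos48.7°]
    = 10.432 · 0.8755 / 0.3400 = 26.86 m
FS = H_c / H = 26.86 / 14.1 = 1.905

FS = 1.91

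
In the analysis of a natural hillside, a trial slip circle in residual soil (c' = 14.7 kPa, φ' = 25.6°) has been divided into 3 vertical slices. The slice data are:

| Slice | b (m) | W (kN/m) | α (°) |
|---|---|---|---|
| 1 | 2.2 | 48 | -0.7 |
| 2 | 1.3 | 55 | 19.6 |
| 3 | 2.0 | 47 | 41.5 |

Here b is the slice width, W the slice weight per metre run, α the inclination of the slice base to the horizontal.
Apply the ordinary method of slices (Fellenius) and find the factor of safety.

FS = 3.19

Ordinary method of slices: FS = Σ[c'·Δl_i + (W_i cosα_i)·tanφ'] / Σ W_i sinα_i, with Δl_i = b_i / cosα_i.
Slice 1: Δl = 2.2/cos(-0.7°) = 2.200 m; N'_1 = 48·cos(-0.7°) = 48.0; c'Δl = 32.34; W sinα = -0.6
Slice 2: Δl = 1.3/cos19.6° = 1.380 m; N'_2 = 55·cos19.6° = 51.8; c'Δl = 20.29; W sinα = 18.4
Slice 3: Δl = 2.0/cos41.5° = 2.670 m; N'_3 = 47·cos41.5° = 35.2; c'Δl = 39.25; W sinα = 31.1
Σc'Δl = 91.9 kN/m; ΣN' = 135.0 kN/m; ΣW sinα = 49.0 kN/m
Resisting = 91.9 + 135.0·tan25.6° = 91.9 + 64.7 = 156.6 kN/m
FS = 156.6 / 49.0 = 3.195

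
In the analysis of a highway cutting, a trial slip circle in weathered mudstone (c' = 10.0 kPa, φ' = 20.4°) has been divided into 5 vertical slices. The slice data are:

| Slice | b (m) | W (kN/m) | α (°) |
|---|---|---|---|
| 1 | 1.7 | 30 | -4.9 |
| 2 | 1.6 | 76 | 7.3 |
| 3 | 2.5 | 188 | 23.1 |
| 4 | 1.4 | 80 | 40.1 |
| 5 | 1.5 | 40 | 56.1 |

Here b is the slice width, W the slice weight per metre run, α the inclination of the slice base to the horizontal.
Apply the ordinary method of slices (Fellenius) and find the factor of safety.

FS = 1.45

Ordinary method of slices: FS = Σ[c'·Δl_i + (W_i cosα_i)·tanφ'] / Σ W_i sinα_i, with Δl_i = b_i / cosα_i.
Slice 1: Δl = 1.7/cos(-4.9°) = 1.706 m; N'_1 = 30·cos(-4.9°) = 29.9; c'Δl = 17.06; W sinα = -2.6
Slice 2: Δl = 1.6/cos7.3° = 1.613 m; N'_2 = 76·cos7.3° = 75.4; c'Δl = 16.13; W sinα = 9.7
Slice 3: Δl = 2.5/cos23.1° = 2.718 m; N'_3 = 188·cos23.1° = 172.9; c'Δl = 27.18; W sinα = 73.8
Slice 4: Δl = 1.4/cos40.1° = 1.830 m; N'_4 = 80·cos40.1° = 61.2; c'Δl = 18.30; W sinα = 51.5
Slice 5: Δl = 1.5/cos56.1° = 2.689 m; N'_5 = 40·cos56.1° = 22.3; c'Δl = 26.89; W sinα = 33.2
Σc'Δl = 105.6 kN/m; ΣN' = 361.7 kN/m; ΣW sinα = 165.6 kN/m
Resisting = 105.6 + 361.7·tan20.4° = 105.6 + 134.5 = 240.1 kN/m
FS = 240.1 / 165.6 = 1.450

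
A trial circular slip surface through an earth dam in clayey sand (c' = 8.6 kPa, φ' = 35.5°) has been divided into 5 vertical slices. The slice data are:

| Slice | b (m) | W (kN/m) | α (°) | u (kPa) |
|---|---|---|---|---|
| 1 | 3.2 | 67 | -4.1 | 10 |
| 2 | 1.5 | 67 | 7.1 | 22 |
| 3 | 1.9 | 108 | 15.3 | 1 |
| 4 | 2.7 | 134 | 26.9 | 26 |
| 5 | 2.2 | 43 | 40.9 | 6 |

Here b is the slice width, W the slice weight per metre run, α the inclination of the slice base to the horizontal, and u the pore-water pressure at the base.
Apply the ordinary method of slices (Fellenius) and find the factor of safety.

FS = 2.23

Ordinary method of slices: FS = Σ[c'·Δl_i + (W_i cosα_i − u_i·Δl_i)·tanφ'] / Σ W_i sinα_i, with Δl_i = b_i / cosα_i.
Slice 1: Δl = 3.2/cos(-4.1°) = 3.208 m; N'_1 = 67·cos(-4.1°) − 10·3.208 = 34.7; c'Δl = 27.59; W sinα = -4.8
Slice 2: Δl = 1.5/cos7.1° = 1.512 m; N'_2 = 67·cos7.1° − 22·1.512 = 33.2; c'Δl = 13.00; W sinα = 8.3
Slice 3: Δl = 1.9/cos15.3° = 1.970 m; N'_3 = 108·cos15.3° − 1·1.970 = 102.2; c'Δl = 16.94; W sinα = 28.5
Slice 4: Δl = 2.7/cos26.9° = 3.028 m; N'_4 = 134·cos26.9° − 26·3.028 = 40.8; c'Δl = 26.04; W sinα = 60.6
Slice 5: Δl = 2.2/cos40.9° = 2.911 m; N'_5 = 43·cos40.9° − 6·2.911 = 15.0; c'Δl = 25.03; W sinα = 28.2
Σc'Δl = 108.6 kN/m; ΣN' = 226.0 kN/m; ΣW sinα = 120.8 kN/m
Resisting = 108.6 + 226.0·tan35.5° = 108.6 + 161.2 = 269.8 kN/m
FS = 269.8 / 120.8 = 2.234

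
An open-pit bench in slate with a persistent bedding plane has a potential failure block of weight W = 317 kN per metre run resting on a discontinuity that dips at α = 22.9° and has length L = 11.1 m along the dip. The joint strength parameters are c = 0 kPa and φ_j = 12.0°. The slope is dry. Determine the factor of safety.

Resolving the block weight along and normal to the plane and applying the Mohr–Coulomb strength on the joint:
N' = W cosα = 317·cos22.9° = 292.0 kN/m
Driving force T = W sinα = 317·sin22.9° = 123.4 kN/m
Resisting force R = c·L + N'·tanφ_j = 0·11.1 + 292.0·tan12.0° = 0.0 + 62.1 = 62.1 kN/m
FS = R / T = 62.1 / 123.4 = 0.503

FS = 0.50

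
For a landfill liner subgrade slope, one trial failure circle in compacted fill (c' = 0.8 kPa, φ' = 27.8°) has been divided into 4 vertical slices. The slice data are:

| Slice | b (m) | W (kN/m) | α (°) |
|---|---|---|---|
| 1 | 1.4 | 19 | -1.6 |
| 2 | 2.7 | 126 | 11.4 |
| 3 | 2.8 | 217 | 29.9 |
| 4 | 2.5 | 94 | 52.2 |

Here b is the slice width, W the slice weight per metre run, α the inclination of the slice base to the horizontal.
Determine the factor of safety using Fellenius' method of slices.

FS = 1.03

Ordinary method of slices: FS = Σ[c'·Δl_i + (W_i cosα_i)·tanφ'] / Σ W_i sinα_i, with Δl_i = b_i / cosα_i.
Slice 1: Δl = 1.4/cos(-1.6°) = 1.401 m; N'_1 = 19·cos(-1.6°) = 19.0; c'Δl = 1.12; W sinα = -0.5
Slice 2: Δl = 2.7/cos11.4° = 2.754 m; N'_2 = 126·cos11.4° = 123.5; c'Δl = 2.20; W sinα = 24.9
Slice 3: Δl = 2.8/cos29.9° = 3.230 m; N'_3 = 217·cos29.9° = 188.1; c'Δl = 2.58; W sinα = 108.2
Slice 4: Δl = 2.5/cos52.2° = 4.079 m; N'_4 = 94·cos52.2° = 57.6; c'Δl = 3.26; W sinα = 74.3
Σc'Δl = 9.2 kN/m; ΣN' = 388.2 kN/m; ΣW sinα = 206.8 kN/m
Resisting = 9.2 + 388.2·tan27.8° = 9.2 + 204.7 = 213.9 kN/m
FS = 213.9 / 206.8 = 1.034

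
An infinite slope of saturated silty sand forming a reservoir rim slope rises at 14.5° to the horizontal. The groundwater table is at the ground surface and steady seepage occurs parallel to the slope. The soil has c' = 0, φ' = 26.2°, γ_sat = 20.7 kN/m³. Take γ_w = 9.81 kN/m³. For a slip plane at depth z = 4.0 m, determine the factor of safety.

With seepage parallel to the slope and the water table at the surface, the effective normal stress on the slip plane uses the buoyant unit weight γ' = γ_sat − γ_w while the driving shear stress uses γ_sat:
FS = [c' + γ' z cos²β tanφ'] / [γ_sat z sinβ cosβ]
(For c' = 0 this reduces to FS = (γ'/γ_sat)·tanφ'/tanβ.)
γ' = 20.7 − 9.81 = 10.89 kN/m³
Numerator = 0.0 + 10.89·4.0·cos²14.5°·tan26.2° = 0.0 + 10.89·4.0·0.9373·0.4921 = 20.090 kPa
Denominator = 20.7·4.0·sin14.5°·cos14.5° = 20.7·4.0·0.2504·0.9681 = 20.071 kPa
FS = 20.090 / 20.071 = 1.001

FS = 1.00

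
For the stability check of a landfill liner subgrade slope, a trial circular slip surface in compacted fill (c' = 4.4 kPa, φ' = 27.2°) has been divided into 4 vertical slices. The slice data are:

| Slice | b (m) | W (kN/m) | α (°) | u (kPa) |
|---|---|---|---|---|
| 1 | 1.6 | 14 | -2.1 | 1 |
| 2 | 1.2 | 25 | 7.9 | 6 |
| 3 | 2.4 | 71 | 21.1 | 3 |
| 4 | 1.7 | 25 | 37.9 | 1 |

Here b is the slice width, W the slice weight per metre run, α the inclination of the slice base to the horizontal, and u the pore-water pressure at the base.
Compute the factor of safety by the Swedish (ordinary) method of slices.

Ordinary method of slices: FS = Σ[c'·Δl_i + (W_i cosα_i − u_i·Δl_i)·tanφ'] / Σ W_i sinα_i, with Δl_i = b_i / cosα_i.
Slice 1: Δl = 1.6/cos(-2.1°) = 1.601 m; N'_1 = 14·cos(-2.1°) − 1·1.601 = 12.4; c'Δl = 7.04; W sinα = -0.5
Slice 2: Δl = 1.2/cos7.9° = 1.211 m; N'_2 = 25·cos7.9° − 6·1.211 = 17.5; c'Δl = 5.33; W sinα = 3.4
Slice 3: Δl = 2.4/cos21.1° = 2.572 m; N'_3 = 71·cos21.1° − 3·2.572 = 58.5; c'Δl = 11.32; W sinα = 25.6
Slice 4: Δl = 1.7/cos37.9° = 2.154 m; N'_4 = 25·cos37.9° − 1·2.154 = 17.6; c'Δl = 9.48; W sinα = 15.4
Σc'Δl = 33.2 kN/m; ΣN' = 106.0 kN/m; ΣW sinα = 43.8 kN/m
Resisting = 33.2 + 106.0·tan27.2° = 33.2 + 54.5 = 87.6 kN/m
FS = 87.6 / 43.8 = 1.999

FS = 2.00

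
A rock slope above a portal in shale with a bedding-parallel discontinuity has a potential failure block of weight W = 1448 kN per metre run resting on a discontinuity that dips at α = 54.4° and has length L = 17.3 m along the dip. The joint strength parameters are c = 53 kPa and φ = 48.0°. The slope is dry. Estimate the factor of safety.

Resolving the block weight along and normal to the plane and applying the Mohr–Coulomb strength on the joint:
N' = W cosα = 1448·cos54.4° = 842.9 kN/m
Driving force T = W sinα = 1448·sin54.4° = 1177.4 kN/m
Resisting force R = c·L + N'·tanφ = 53·17.3 + 842.9·tan48.0° = 916.9 + 936.2 = 1853.1 kN/m
FS = R / T = 1853.1 / 1177.4 = 1.574

FS = 1.57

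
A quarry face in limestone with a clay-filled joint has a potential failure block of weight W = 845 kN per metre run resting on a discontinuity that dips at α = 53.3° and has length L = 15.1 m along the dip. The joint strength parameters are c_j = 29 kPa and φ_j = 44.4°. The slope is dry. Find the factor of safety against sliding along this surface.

Resolving the block weight along and normal to the plane and applying the Mohr–Coulomb strength on the joint:
N' = W cosα = 845·cos53.3° = 505.0 kN/m
Driving force T = W sinα = 845·sin53.3° = 677.5 kN/m
Resisting force R = c_j·L + N'·tanφ_j = 29·15.1 + 505.0·tan44.4° = 437.9 + 494.5 = 932.4 kN/m
FS = R / T = 932.4 / 677.5 = 1.376

FS = 1.38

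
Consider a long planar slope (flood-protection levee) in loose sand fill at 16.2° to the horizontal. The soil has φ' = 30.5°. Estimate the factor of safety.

For a dry cohesionless infinite slope the factor of safety is FS = tanφ' / tanβ.
FS = tan30.5° / tan16.2° = 0.5890 / 0.2905 = 2.028

FS = 2.03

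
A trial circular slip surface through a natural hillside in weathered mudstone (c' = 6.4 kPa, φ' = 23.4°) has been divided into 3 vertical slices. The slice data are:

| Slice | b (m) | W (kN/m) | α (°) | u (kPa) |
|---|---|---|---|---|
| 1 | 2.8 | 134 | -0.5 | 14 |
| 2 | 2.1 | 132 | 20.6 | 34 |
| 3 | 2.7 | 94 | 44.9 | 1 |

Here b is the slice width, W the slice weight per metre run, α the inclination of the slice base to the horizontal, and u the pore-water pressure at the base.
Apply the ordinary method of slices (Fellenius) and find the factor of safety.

FS = 1.30

Ordinary method of slices: FS = Σ[c'·Δl_i + (W_i cosα_i − u_i·Δl_i)·tanφ'] / Σ W_i sinα_i, with Δl_i = b_i / cosα_i.
Slice 1: Δl = 2.8/cos(-0.5°) = 2.800 m; N'_1 = 134·cos(-0.5°) − 14·2.800 = 94.8; c'Δl = 17.92; W sinα = -1.2
Slice 2: Δl = 2.1/cos20.6° = 2.243 m; N'_2 = 132·cos20.6° − 34·2.243 = 47.3; c'Δl = 14.36; W sinα = 46.4
Slice 3: Δl = 2.7/cos44.9° = 3.812 m; N'_3 = 94·cos44.9° − 1·3.812 = 62.8; c'Δl = 24.40; W sinα = 66.4
Σc'Δl = 56.7 kN/m; ΣN' = 204.8 kN/m; ΣW sinα = 111.6 kN/m
Resisting = 56.7 + 204.8·tan23.4° = 56.7 + 88.6 = 145.3 kN/m
FS = 145.3 / 111.6 = 1.302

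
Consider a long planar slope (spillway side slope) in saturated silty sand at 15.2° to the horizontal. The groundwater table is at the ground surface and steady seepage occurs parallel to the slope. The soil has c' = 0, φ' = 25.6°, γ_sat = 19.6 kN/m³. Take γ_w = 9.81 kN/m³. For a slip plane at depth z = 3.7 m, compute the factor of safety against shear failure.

FS = 0.88

With seepage parallel to the slope and the water table at the surface, the effective normal stress on the slip plane uses the buoyant unit weight γ' = γ_sat − γ_w while the driving shear stress uses γ_sat:
FS = [c' + γ' z cos²β tanφ'] / [γ_sat z sinβ cosβ]
(For c' = 0 this reduces to FS = (γ'/γ_sat)·tanφ'/tanβ.)
γ' = 19.6 − 9.81 = 9.79 kN/m³
Numerator = 0.0 + 9.79·3.7·cos²15.2°·tan25.6° = 0.0 + 9.79·3.7·0.9313·0.4791 = 16.162 kPa
Denominator = 19.6·3.7·sin15.2°·cos15.2° = 19.6·3.7·0.2622·0.9650 = 18.349 kPa
FS = 16.162 / 18.349 = 0.881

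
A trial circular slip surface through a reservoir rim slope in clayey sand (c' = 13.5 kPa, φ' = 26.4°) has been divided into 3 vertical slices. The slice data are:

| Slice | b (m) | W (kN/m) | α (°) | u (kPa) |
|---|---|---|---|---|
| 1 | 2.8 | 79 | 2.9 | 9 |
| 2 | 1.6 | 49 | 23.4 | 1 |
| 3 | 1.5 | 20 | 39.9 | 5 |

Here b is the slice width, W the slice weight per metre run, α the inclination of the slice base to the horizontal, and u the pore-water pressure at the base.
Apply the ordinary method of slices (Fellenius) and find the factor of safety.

FS = 3.82

Ordinary method of slices: FS = Σ[c'·Δl_i + (W_i cosα_i − u_i·Δl_i)·tanφ'] / Σ W_i sinα_i, with Δl_i = b_i / cosα_i.
Slice 1: Δl = 2.8/cos2.9° = 2.804 m; N'_1 = 79·cos2.9° − 9·2.804 = 53.7; c'Δl = 37.85; W sinα = 4.0
Slice 2: Δl = 1.6/cos23.4° = 1.743 m; N'_2 = 49·cos23.4° − 1·1.743 = 43.2; c'Δl = 23.54; W sinα = 19.5
Slice 3: Δl = 1.5/cos39.9° = 1.955 m; N'_3 = 20·cos39.9° − 5·1.955 = 5.6; c'Δl = 26.40; W sinα = 12.8
Σc'Δl = 87.8 kN/m; ΣN' = 102.5 kN/m; ΣW sinα = 36.3 kN/m
Resisting = 87.8 + 102.5·tan26.4° = 87.8 + 50.9 = 138.6 kN/m
FS = 138.6 / 36.3 = 3.821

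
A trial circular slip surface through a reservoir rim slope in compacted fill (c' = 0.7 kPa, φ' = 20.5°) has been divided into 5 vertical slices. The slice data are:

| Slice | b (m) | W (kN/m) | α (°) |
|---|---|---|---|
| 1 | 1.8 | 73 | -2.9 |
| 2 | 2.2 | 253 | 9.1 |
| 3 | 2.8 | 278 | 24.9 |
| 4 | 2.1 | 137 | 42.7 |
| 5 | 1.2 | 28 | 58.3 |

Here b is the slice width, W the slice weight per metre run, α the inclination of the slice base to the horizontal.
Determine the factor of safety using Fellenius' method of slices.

Ordinary method of slices: FS = Σ[c'·Δl_i + (W_i cosα_i)·tanφ'] / Σ W_i sinα_i, with Δl_i = b_i / cosα_i.
Slice 1: Δl = 1.8/cos(-2.9°) = 1.802 m; N'_1 = 73·cos(-2.9°) = 72.9; c'Δl = 1.26; W sinα = -3.7
Slice 2: Δl = 2.2/cos9.1° = 2.228 m; N'_2 = 253·cos9.1° = 249.8; c'Δl = 1.56; W sinα = 40.0
Slice 3: Δl = 2.8/cos24.9° = 3.087 m; N'_3 = 278·cos24.9° = 252.2; c'Δl = 2.16; W sinα = 117.0
Slice 4: Δl = 2.1/cos42.7° = 2.857 m; N'_4 = 137·cos42.7° = 100.7; c'Δl = 2.00; W sinα = 92.9
Slice 5: Δl = 1.2/cos58.3° = 2.284 m; N'_5 = 28·cos58.3° = 14.7; c'Δl = 1.60; W sinα = 23.8
Σc'Δl = 8.6 kN/m; ΣN' = 690.3 kN/m; ΣW sinα = 270.1 kN/m
Resisting = 8.6 + 690.3·tan20.5° = 8.6 + 258.1 = 266.7 kN/m
FS = 266.7 / 270.1 = 0.987

FS = 0.99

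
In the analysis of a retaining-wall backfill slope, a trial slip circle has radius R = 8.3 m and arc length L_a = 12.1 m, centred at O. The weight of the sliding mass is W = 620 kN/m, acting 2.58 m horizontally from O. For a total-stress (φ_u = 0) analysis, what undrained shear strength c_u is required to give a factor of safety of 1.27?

FS = c_u·L_a·R / (W·d), so c_u = FS·W·d / (L_a·R).
c_u = 1.27·620·2.58 / (12.10·8.3) = 2031.5 / 100.43 = 20.23 kPa

c_u = 20.2 kPa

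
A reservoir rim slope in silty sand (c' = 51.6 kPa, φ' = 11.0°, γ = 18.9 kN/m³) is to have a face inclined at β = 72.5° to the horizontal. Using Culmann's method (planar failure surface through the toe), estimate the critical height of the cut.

Culmann's analysis gives the critical failure plane at α_cr = (β + φ')/2 = (72.5 + 11.0)/2 = 41.8°, and the critical height
H_c = (4c'/γ) · sinβ cosφ' / [1 − cos(β − φ')]
    = (4·51.6/18.9) · sin72.5°·cos11.0° / [1 − cos(61.5°)]
    = 10.921 · 0.9537·0.9816 / [1 − 0.4772]
    = 10.921 · 0.9362 / 0.5228
    = 19.55 m

H_c = 19.55 m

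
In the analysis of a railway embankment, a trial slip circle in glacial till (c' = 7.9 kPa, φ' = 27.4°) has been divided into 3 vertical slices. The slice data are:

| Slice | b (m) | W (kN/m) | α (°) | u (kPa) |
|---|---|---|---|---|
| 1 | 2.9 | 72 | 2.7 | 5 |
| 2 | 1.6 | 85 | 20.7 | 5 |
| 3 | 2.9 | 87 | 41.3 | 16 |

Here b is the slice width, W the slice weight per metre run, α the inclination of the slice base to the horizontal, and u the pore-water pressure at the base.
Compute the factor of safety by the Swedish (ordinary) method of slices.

Ordinary method of slices: FS = Σ[c'·Δl_i + (W_i cosα_i − u_i·Δl_i)·tanφ'] / Σ W_i sinα_i, with Δl_i = b_i / cosα_i.
Slice 1: Δl = 2.9/cos2.7° = 2.903 m; N'_1 = 72·cos2.7° − 5·2.903 = 57.4; c'Δl = 22.94; W sinα = 3.4
Slice 2: Δl = 1.6/cos20.7° = 1.710 m; N'_2 = 85·cos20.7° − 5·1.710 = 71.0; c'Δl = 13.51; W sinα = 30.0
Slice 3: Δl = 2.9/cos41.3° = 3.860 m; N'_3 = 87·cos41.3° − 16·3.860 = 3.6; c'Δl = 30.50; W sinα = 57.4
Σc'Δl = 66.9 kN/m; ΣN' = 132.0 kN/m; ΣW sinα = 90.9 kN/m
Resisting = 66.9 + 132.0·tan27.4° = 66.9 + 68.4 = 135.3 kN/m
FS = 135.3 / 90.9 = 1.490

FS = 1.49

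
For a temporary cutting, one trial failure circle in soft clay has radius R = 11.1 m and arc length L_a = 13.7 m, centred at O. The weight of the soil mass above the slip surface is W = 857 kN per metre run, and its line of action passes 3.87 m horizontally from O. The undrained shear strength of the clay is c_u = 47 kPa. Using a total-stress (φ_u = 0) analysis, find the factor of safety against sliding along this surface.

FS = 2.16

Taking moments about the centre O, the resisting moment is provided by the undrained shear strength acting along the arc:
M_R = c_u·L_a·R = 47·13.70·11.1 = 7147.3 kN·m/m
M_D = W·d = 857·3.87 = 3316.6 kN·m/m
FS = M_R / M_D = 7147.3 / 3316.6 = 2.155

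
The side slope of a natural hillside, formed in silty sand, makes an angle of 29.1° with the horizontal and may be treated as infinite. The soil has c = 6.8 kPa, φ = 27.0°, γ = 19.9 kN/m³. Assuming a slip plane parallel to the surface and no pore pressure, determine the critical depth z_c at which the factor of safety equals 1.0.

Setting FS = 1.00 in FS = [c + γz cos²β tanφ] / [γz sinβ cosβ] and solving for z:
z = c / [γ cosβ (FS·sinβ − cosβ·tanφ)]
  = 6.8 / [19.9·cos29.1°·(1.00·sin29.1° − cos29.1°·tan27.0°)]
  = 6.8 / [19.9·0.8738·(1.00·0.4863 − 0.8738·0.5095)]
  = 6.8 / 0.7151 = 9.509 m

z_c = 9.51 m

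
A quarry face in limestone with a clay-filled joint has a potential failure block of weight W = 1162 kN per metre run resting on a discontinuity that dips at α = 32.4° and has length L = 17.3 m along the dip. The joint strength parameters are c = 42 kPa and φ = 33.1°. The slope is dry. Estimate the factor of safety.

Resolving the block weight along and normal to the plane and applying the Mohr–Coulomb strength on the joint:
N' = W cosα = 1162·cos32.4° = 981.1 kN/m
Driving force T = W sinα = 1162·sin32.4° = 622.6 kN/m
Resisting force R = c·L + N'·tanφ = 42·17.3 + 981.1·tan33.1° = 726.6 + 639.6 = 1366.2 kN/m
FS = R / T = 1366.2 / 622.6 = 2.194

FS = 2.19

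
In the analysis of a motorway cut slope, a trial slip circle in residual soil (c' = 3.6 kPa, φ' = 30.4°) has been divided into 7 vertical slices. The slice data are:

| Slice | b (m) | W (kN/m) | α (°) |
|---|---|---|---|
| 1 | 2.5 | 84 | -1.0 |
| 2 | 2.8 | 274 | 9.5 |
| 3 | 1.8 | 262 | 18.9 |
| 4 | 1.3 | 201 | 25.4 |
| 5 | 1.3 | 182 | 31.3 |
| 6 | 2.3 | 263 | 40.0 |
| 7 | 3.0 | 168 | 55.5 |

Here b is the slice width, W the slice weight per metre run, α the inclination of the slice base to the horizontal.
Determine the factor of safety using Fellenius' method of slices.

Ordinary method of slices: FS = Σ[c'·Δl_i + (W_i cosα_i)·tanφ'] / Σ W_i sinα_i, with Δl_i = b_i / cosα_i.
Slice 1: Δl = 2.5/cos(-1.0°) = 2.500 m; N'_1 = 84·cos(-1.0°) = 84.0; c'Δl = 9.00; W sinα = -1.5
Slice 2: Δl = 2.8/cos9.5° = 2.839 m; N'_2 = 274·cos9.5° = 270.2; c'Δl = 10.22; W sinα = 45.2
Slice 3: Δl = 1.8/cos18.9° = 1.903 m; N'_3 = 262·cos18.9° = 247.9; c'Δl = 6.85; W sinα = 84.9
Slice 4: Δl = 1.3/cos25.4° = 1.439 m; N'_4 = 201·cos25.4° = 181.6; c'Δl = 5.18; W sinα = 86.2
Slice 5: Δl = 1.3/cos31.3° = 1.521 m; N'_5 = 182·cos31.3° = 155.5; c'Δl = 5.48; W sinα = 94.6
Slice 6: Δl = 2.3/cos40.0° = 3.002 m; N'_6 = 263·cos40.0° = 201.5; c'Δl = 10.81; W sinα = 169.1
Slice 7: Δl = 3.0/cos55.5° = 5.297 m; N'_7 = 168·cos55.5° = 95.2; c'Δl = 19.07; W sinα = 138.5
Σc'Δl = 66.6 kN/m; ΣN' = 1235.8 kN/m; ΣW sinα = 616.9 kN/m
Resisting = 66.6 + 1235.8·tan30.4° = 66.6 + 725.0 = 791.7 kN/m
FS = 791.7 / 616.9 = 1.283

FS = 1.28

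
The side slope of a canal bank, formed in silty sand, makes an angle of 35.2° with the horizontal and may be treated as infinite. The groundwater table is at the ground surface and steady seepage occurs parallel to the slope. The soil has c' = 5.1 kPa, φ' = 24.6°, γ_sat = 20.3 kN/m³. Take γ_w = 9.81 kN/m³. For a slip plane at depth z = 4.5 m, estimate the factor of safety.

FS = 0.45

With seepage parallel to the slope and the water table at the surface, the effective normal stress on the slip plane uses the buoyant unit weight γ' = γ_sat − γ_w while the driving shear stress uses γ_sat:
FS = [c' + γ' z cos²β tanφ'] / [γ_sat z sinβ cosβ]
γ' = 20.3 − 9.81 = 10.49 kN/m³
Numerator = 5.1 + 10.49·4.5·cos²35.2°·tan24.6° = 5.1 + 10.49·4.5·0.6677·0.4578 = 19.531 kPa
Denominator = 20.3·4.5·sin35.2°·cos35.2° = 20.3·4.5·0.5764·0.8171 = 43.028 kPa
FS = 19.531 / 43.028 = 0.454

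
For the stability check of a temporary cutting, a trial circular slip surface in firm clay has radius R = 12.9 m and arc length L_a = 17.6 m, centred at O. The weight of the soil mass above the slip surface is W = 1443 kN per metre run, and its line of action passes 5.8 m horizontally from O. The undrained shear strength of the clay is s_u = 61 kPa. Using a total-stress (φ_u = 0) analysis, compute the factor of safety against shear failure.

Taking moments about the centre O, the resisting moment is provided by the undrained shear strength acting along the arc:
M_R = s_u·L_a·R = 61·17.60·12.9 = 13849.4 kN·m/m
M_D = W·d = 1443·5.8 = 8369.4 kN·m/m
FS = M_R / M_D = 13849.4 / 8369.4 = 1.655

FS = 1.65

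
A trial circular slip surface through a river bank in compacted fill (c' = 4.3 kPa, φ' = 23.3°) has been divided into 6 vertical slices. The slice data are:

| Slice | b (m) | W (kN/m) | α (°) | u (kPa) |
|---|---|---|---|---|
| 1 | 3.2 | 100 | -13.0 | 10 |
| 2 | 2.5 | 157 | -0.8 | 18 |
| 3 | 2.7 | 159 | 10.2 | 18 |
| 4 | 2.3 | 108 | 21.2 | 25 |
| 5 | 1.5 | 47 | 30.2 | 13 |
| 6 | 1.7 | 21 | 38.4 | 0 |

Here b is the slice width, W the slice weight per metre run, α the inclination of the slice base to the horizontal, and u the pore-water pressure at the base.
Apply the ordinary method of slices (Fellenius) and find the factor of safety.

Ordinary method of slices: FS = Σ[c'·Δl_i + (W_i cosα_i − u_i·Δl_i)·tanφ'] / Σ W_i sinα_i, with Δl_i = b_i / cosα_i.
Slice 1: Δl = 3.2/cos(-13.0°) = 3.284 m; N'_1 = 100·cos(-13.0°) − 10·3.284 = 64.6; c'Δl = 14.12; W sinα = -22.5
Slice 2: Δl = 2.5/cos(-0.8°) = 2.500 m; N'_2 = 157·cos(-0.8°) − 18·2.500 = 112.0; c'Δl = 10.75; W sinα = -2.2
Slice 3: Δl = 2.7/cos10.2° = 2.743 m; N'_3 = 159·cos10.2° − 18·2.743 = 107.1; c'Δl = 11.80; W sinα = 28.2
Slice 4: Δl = 2.3/cos21.2° = 2.467 m; N'_4 = 108·cos21.2° − 25·2.467 = 39.0; c'Δl = 10.61; W sinα = 39.1
Slice 5: Δl = 1.5/cos30.2° = 1.736 m; N'_5 = 47·cos30.2° − 13·1.736 = 18.1; c'Δl = 7.46; W sinα = 23.6
Slice 6: Δl = 1.7/cos38.4° = 2.169 m; N'_6 = 21·cos38.4° − 0·2.169 = 16.5; c'Δl = 9.33; W sinα = 13.0
Σc'Δl = 64.1 kN/m; ΣN' = 357.2 kN/m; ΣW sinα = 79.2 kN/m
Resisting = 64.1 + 357.2·tan23.3° = 64.1 + 153.8 = 217.9 kN/m
FS = 217.9 / 79.2 = 2.751

FS = 2.75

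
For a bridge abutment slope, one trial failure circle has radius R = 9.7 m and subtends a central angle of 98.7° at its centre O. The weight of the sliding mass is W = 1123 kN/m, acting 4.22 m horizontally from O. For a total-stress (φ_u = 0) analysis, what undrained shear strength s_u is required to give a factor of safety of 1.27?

s_u = 37.1 kPa

FS = s_u·L_a·R / (W·d), so s_u = FS·W·d / (L_a·R).
Arc length L_a = R·θ = 9.7·(98.7°·π/180) = 9.7·1.7226 = 16.71 m
s_u = 1.27·1123·4.22 / (16.71·9.7) = 6018.6 / 162.08 = 37.13 kPa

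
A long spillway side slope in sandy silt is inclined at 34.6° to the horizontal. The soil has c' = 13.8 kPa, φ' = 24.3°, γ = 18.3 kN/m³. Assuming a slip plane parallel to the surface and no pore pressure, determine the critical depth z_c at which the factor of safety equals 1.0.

z_c = 4.67 m

Setting FS = 1.00 in FS = [c' + γz cos²β tanφ'] / [γz sinβ cosβ] and solving for z:
z = c' / [γ cosβ (FS·sinβ − cosβ·tanφ')]
  = 13.8 / [18.3·cos34.6°·(1.00·sin34.6° − cos34.6°·tan24.3°)]
  = 13.8 / [18.3·0.8231·(1.00·0.5678 − 0.8231·0.4515)]
  = 13.8 / 2.9552 = 4.670 m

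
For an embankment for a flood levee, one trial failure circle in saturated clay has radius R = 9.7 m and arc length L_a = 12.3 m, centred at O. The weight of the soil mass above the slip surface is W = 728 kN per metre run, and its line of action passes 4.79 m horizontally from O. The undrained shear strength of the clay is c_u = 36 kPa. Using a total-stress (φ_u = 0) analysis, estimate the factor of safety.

Taking moments about the centre O, the resisting moment is provided by the undrained shear strength acting along the arc:
M_R = c_u·L_a·R = 36·12.30·9.7 = 4295.2 kN·m/m
M_D = W·d = 728·4.79 = 3487.1 kN·m/m
FS = M_R / M_D = 4295.2 / 3487.1 = 1.232

FS = 1.23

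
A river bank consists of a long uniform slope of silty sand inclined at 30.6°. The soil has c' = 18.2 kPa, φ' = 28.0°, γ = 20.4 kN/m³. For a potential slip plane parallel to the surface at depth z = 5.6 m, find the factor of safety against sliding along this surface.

FS = 1.26

For an infinite slope with a slip plane parallel to the surface (no pore pressure): FS = [c' + γz cos²β tanφ'] / [γz sinβ cosβ].
γz = 20.4·5.6 = 114.24 kN/m²
Numerator = 18.2 + 114.24·cos²30.6°·tan28.0° = 18.2 + 114.24·0.7409·0.5317 = 63.203 kPa
Denominator = 114.24·sin30.6°·cos30.6° = 114.24·0.5090·0.8607 = 50.055 kPa
FS = 63.203 / 50.055 = 1.263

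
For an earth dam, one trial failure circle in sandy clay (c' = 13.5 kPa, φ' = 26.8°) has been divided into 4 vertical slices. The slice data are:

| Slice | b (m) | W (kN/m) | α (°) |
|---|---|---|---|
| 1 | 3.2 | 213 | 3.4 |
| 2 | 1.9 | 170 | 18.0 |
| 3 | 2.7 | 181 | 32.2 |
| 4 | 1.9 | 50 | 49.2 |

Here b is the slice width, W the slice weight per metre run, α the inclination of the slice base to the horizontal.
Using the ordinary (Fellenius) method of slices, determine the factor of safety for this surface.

FS = 2.18

Ordinary method of slices: FS = Σ[c'·Δl_i + (W_i cosα_i)·tanφ'] / Σ W_i sinα_i, with Δl_i = b_i / cosα_i.
Slice 1: Δl = 3.2/cos3.4° = 3.206 m; N'_1 = 213·cos3.4° = 212.6; c'Δl = 43.28; W sinα = 12.6
Slice 2: Δl = 1.9/cos18.0° = 1.998 m; N'_2 = 170·cos18.0° = 161.7; c'Δl = 26.97; W sinα = 52.5
Slice 3: Δl = 2.7/cos32.2° = 3.191 m; N'_3 = 181·cos32.2° = 153.2; c'Δl = 43.08; W sinα = 96.5
Slice 4: Δl = 1.9/cos49.2° = 2.908 m; N'_4 = 50·cos49.2° = 32.7; c'Δl = 39.25; W sinα = 37.8
Σc'Δl = 152.6 kN/m; ΣN' = 560.1 kN/m; ΣW sinα = 199.5 kN/m
Resisting = 152.6 + 560.1·tan26.8° = 152.6 + 282.9 = 435.5 kN/m
FS = 435.5 / 199.5 = 2.183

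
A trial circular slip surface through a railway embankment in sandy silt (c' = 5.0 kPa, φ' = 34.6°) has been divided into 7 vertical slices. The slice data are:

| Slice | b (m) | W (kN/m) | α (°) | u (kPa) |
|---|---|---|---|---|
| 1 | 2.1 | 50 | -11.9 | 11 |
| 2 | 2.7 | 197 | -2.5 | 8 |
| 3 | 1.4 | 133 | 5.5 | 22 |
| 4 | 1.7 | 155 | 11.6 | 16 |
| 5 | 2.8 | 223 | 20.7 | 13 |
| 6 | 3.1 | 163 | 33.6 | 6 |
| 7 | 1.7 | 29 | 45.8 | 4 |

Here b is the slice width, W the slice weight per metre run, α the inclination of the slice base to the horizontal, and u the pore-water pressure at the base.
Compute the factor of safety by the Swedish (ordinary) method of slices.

Ordinary method of slices: FS = Σ[c'·Δl_i + (W_i cosα_i − u_i·Δl_i)·tanφ'] / Σ W_i sinα_i, with Δl_i = b_i / cosα_i.
Slice 1: Δl = 2.1/cos(-11.9°) = 2.146 m; N'_1 = 50·cos(-11.9°) − 11·2.146 = 25.3; c'Δl = 10.73; W sinα = -10.3
Slice 2: Δl = 2.7/cos(-2.5°) = 2.703 m; N'_2 = 197·cos(-2.5°) − 8·2.703 = 175.2; c'Δl = 13.51; W sinα = -8.6
Slice 3: Δl = 1.4/cos5.5° = 1.406 m; N'_3 = 133·cos5.5° − 22·1.406 = 101.4; c'Δl = 7.03; W sinα = 12.7
Slice 4: Δl = 1.7/cos11.6° = 1.735 m; N'_4 = 155·cos11.6° − 16·1.735 = 124.1; c'Δl = 8.68; W sinα = 31.2
Slice 5: Δl = 2.8/cos20.7° = 2.993 m; N'_5 = 223·cos20.7° − 13·2.993 = 169.7; c'Δl = 14.97; W sinα = 78.8
Slice 6: Δl = 3.1/cos33.6° = 3.722 m; N'_6 = 163·cos33.6° − 6·3.722 = 113.4; c'Δl = 18.61; W sinα = 90.2
Slice 7: Δl = 1.7/cos45.8° = 2.438 m; N'_7 = 29·cos45.8° − 4·2.438 = 10.5; c'Δl = 12.19; W sinα = 20.8
Σc'Δl = 85.7 kN/m; ΣN' = 719.6 kN/m; ΣW sinα = 214.8 kN/m
Resisting = 85.7 + 719.6·tan34.6° = 85.7 + 496.4 = 582.1 kN/m
FS = 582.1 / 214.8 = 2.710

FS = 2.71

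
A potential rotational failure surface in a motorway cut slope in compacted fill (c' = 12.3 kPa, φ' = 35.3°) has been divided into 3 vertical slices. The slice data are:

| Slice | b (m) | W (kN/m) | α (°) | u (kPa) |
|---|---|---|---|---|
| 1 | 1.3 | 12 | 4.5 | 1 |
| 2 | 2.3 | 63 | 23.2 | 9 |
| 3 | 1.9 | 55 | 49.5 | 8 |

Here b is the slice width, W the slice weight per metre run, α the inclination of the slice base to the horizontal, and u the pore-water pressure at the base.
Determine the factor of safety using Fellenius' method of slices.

FS = 1.84

Ordinary method of slices: FS = Σ[c'·Δl_i + (W_i cosα_i − u_i·Δl_i)·tanφ'] / Σ W_i sinα_i, with Δl_i = b_i / cosα_i.
Slice 1: Δl = 1.3/cos4.5° = 1.304 m; N'_1 = 12·cos4.5° − 1·1.304 = 10.7; c'Δl = 16.04; W sinα = 0.9
Slice 2: Δl = 2.3/cos23.2° = 2.502 m; N'_2 = 63·cos23.2° − 9·2.502 = 35.4; c'Δl = 30.78; W sinα = 24.8
Slice 3: Δl = 1.9/cos49.5° = 2.926 m; N'_3 = 55·cos49.5° − 8·2.926 = 12.3; c'Δl = 35.98; W sinα = 41.8
Σc'Δl = 82.8 kN/m; ΣN' = 58.4 kN/m; ΣW sinα = 67.6 kN/m
Resisting = 82.8 + 58.4·tan35.3° = 82.8 + 41.3 = 124.1 kN/m
FS = 124.1 / 67.6 = 1.837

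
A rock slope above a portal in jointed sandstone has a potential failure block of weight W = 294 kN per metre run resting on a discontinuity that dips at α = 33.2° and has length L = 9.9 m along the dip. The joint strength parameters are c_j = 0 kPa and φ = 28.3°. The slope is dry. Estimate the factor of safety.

FS = 0.82

Resolving the block weight along and normal to the plane and applying the Mohr–Coulomb strength on the joint:
N' = W cosα = 294·cos33.2° = 246.0 kN/m
Driving force T = W sinα = 294·sin33.2° = 161.0 kN/m
Resisting force R = c_j·L + N'·tanφ = 0·9.9 + 246.0·tan28.3° = 0.0 + 132.5 = 132.5 kN/m
FS = R / T = 132.5 / 161.0 = 0.823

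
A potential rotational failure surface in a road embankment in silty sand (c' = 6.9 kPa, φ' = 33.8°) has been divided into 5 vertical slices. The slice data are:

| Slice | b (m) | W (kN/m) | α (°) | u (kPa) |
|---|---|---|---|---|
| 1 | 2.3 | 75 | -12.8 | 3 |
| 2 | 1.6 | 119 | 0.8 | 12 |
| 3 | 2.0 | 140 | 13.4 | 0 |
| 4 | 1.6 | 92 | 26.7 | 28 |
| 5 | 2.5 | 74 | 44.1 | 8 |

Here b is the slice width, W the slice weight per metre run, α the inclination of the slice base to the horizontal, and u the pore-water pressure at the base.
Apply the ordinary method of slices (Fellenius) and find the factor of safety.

Ordinary method of slices: FS = Σ[c'·Δl_i + (W_i cosα_i − u_i·Δl_i)·tanφ'] / Σ W_i sinα_i, with Δl_i = b_i / cosα_i.
Slice 1: Δl = 2.3/cos(-12.8°) = 2.359 m; N'_1 = 75·cos(-12.8°) − 3·2.359 = 66.1; c'Δl = 16.27; W sinα = -16.6
Slice 2: Δl = 1.6/cos0.8° = 1.600 m; N'_2 = 119·cos0.8° − 12·1.600 = 99.8; c'Δl = 11.04; W sinα = 1.7
Slice 3: Δl = 2.0/cos13.4° = 2.056 m; N'_3 = 140·cos13.4° − 0·2.056 = 136.2; c'Δl = 14.19; W sinα = 32.4
Slice 4: Δl = 1.6/cos26.7° = 1.791 m; N'_4 = 92·cos26.7° − 28·1.791 = 32.0; c'Δl = 12.36; W sinα = 41.3
Slice 5: Δl = 2.5/cos44.1° = 3.481 m; N'_5 = 74·cos44.1° − 8·3.481 = 25.3; c'Δl = 24.02; W sinα = 51.5
Σc'Δl = 77.9 kN/m; ΣN' = 359.4 kN/m; ΣW sinα = 110.3 kN/m
Resisting = 77.9 + 359.4·tan33.8° = 77.9 + 240.6 = 318.5 kN/m
FS = 318.5 / 110.3 = 2.887

FS = 2.89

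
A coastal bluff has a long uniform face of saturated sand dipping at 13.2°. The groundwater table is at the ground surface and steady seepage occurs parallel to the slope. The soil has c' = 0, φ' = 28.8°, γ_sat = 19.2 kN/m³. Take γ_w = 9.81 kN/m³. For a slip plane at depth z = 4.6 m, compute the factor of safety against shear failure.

FS = 1.15

With seepage parallel to the slope and the water table at the surface, the effective normal stress on the slip plane uses the buoyant unit weight γ' = γ_sat − γ_w while the driving shear stress uses γ_sat:
FS = [c' + γ' z cos²β tanφ'] / [γ_sat z sinβ cosβ]
(For c' = 0 this reduces to FS = (γ'/γ_sat)·tanφ'/tanβ.)
γ' = 19.2 − 9.81 = 9.39 kN/m³
Numerator = 0.0 + 9.39·4.6·cos²13.2°·tan28.8° = 0.0 + 9.39·4.6·0.9479·0.5498 = 22.508 kPa
Denominator = 19.2·4.6·sin13.2°·cos13.2° = 19.2·4.6·0.2284·0.9736 = 19.635 kPa
FS = 22.508 / 19.635 = 1.146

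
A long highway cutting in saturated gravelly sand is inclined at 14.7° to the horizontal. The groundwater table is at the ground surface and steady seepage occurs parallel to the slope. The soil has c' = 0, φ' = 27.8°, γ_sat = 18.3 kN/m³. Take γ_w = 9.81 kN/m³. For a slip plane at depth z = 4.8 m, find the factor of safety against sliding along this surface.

FS = 0.93

With seepage parallel to the slope and the water table at the surface, the effective normal stress on the slip plane uses the buoyant unit weight γ' = γ_sat − γ_w while the driving shear stress uses γ_sat:
FS = [c' + γ' z cos²β tanφ'] / [γ_sat z sinβ cosβ]
(For c' = 0 this reduces to FS = (γ'/γ_sat)·tanφ'/tanβ.)
γ' = 18.3 − 9.81 = 8.49 kN/m³
Numerator = 0.0 + 8.49·4.8·cos²14.7°·tan27.8° = 0.0 + 8.49·4.8·0.9356·0.5272 = 20.103 kPa
Denominator = 18.3·4.8·sin14.7°·cos14.7° = 18.3·4.8·0.2538·0.9673 = 21.560 kPa
FS = 20.103 / 21.560 = 0.932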